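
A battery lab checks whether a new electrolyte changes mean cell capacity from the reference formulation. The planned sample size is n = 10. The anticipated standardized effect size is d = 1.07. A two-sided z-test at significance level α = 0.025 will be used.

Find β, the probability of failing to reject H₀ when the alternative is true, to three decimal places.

Noncentrality parameter: δ = d·√n = 1.07 × √10 = 3.3836
Critical value for a two-sided test at α = 0.025: z_{α/2} = 2.241.
Power = Φ(δ − 2.241) + Φ(−δ − 2.241) = Φ(1.142) + Φ(-5.625) = 0.8733 + 0.0000 = 0.8733.
Type II error: β = 1 − power = 1 − 0.8733 = 0.1267.

β ≈ 0.127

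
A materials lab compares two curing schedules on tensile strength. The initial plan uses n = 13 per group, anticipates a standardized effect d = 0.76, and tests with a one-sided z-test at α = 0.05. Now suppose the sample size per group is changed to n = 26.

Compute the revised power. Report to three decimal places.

With n = 26 per group: δ = d·√(n/2) = 0.76 × √(26/2) = 2.7402. Critical value z_{0.05} = 1.645.
Revised power = P(Z > 1.645 − δ) = Φ(1.095) = 0.8633.

Power ≈ 0.863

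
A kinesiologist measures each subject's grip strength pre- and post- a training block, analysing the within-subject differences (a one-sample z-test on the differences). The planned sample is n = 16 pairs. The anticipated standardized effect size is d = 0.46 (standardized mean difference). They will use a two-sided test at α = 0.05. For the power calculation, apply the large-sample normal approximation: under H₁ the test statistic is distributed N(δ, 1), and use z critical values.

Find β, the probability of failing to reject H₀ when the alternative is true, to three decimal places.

Noncentrality parameter: δ = d·√n = 0.46 × √16 = 1.8400
Two-sided α = 0.05 → critical value z_{0.025} = 1.960.
Power = Φ(δ − 1.960) + Φ(−δ − 1.960) = Φ(-0.120) + Φ(-3.800) = 0.4523 + 0.0001 = 0.4523.
Type II error: β = 1 − power = 1 − 0.4523 = 0.5477.

β ≈ 0.548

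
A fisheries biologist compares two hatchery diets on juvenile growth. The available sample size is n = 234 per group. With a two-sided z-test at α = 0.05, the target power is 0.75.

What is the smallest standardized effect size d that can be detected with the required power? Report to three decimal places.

Need Φ(δ − 1.960) = 0.75, so δ = 1.960 + 0.674 = 2.634.
(Lower-tail contribution to power is negligible for δ > 0.)
δ = d·√(n/2) ⇒ d = δ/√(n/2) = 2.634/√(234/2) = 0.2436.

d ≈ 0.244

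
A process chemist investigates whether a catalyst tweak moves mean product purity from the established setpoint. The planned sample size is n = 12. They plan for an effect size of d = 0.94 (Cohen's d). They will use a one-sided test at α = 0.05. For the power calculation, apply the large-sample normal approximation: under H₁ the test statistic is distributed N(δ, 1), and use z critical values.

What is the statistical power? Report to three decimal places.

Power ≈ 0.946

Noncentrality parameter: δ = d·√n = 0.94 × √12 = 3.2563
One-sided α = 0.05 → critical value z_{0.05} = 1.645.
Power = P(Z > 1.645 − δ) = Φ(1.611) = 0.9465.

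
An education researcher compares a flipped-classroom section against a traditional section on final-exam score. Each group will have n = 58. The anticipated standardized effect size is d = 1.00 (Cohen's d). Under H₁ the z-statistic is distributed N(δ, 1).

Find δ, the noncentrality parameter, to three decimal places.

δ = d·√(n/2) = 1.00 × √(58/2) = 5.3852

δ ≈ 5.385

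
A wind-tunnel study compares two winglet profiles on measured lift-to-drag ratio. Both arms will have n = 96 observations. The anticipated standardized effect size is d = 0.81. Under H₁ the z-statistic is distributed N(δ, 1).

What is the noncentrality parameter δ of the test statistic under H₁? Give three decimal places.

δ ≈ 5.612

δ = d·√(n/2) = 0.81 × √(96/2) = 5.6118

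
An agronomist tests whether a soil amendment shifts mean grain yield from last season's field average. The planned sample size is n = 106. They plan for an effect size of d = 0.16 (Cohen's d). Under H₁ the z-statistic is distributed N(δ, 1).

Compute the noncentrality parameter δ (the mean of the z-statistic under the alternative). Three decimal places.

δ = d·√n = 0.16 × √106 = 1.6473

δ ≈ 1.647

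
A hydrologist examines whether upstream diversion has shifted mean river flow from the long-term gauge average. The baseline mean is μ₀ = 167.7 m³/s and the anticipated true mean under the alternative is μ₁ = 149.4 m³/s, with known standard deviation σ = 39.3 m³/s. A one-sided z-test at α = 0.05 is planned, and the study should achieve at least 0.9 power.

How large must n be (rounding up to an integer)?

Standardized effect: d = |μ₁ − μ₀| / σ = |149.4 − 167.7| / 39.3 = 0.4656
Set Φ(δ − 1.645) = 0.9; then δ − 1.645 = Φ⁻¹(0.9) = 1.282, giving δ = 2.926.
δ = d·√n ⇒ n = (δ/d)² = (2.926 / 0.4656)² = 39.50.
Round up to the next whole unit.

n = 40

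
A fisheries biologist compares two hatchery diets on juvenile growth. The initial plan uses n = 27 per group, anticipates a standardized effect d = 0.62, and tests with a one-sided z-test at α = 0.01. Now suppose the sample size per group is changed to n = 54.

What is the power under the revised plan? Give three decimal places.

Power ≈ 0.815

With n = 54 per group: δ = d·√(n/2) = 0.62 × √(54/2) = 3.2216. Critical value z_{0.01} = 2.326.
Revised power = Φ(δ − 2.326) = Φ(0.895) = 0.8147.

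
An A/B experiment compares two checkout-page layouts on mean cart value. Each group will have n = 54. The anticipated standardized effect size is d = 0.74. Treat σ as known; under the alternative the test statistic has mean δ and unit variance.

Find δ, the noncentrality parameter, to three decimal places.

The noncentrality parameter scales effect size by the design's sample-size factor: δ = d·√(n/2) = 0.74 × √(54/2) = 3.8452

δ ≈ 3.845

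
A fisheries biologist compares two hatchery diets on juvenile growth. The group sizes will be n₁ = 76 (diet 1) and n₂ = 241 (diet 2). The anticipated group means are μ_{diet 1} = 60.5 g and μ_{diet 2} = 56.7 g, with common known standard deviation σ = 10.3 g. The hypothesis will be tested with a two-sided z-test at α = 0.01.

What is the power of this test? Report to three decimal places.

Power ≈ 0.590

Standardized effect: d = |μ_{diet 1} − μ_{diet 2}| / σ = |60.5 − 56.7| / 10.3 = 0.3689
Noncentrality parameter: δ = d / √(1/n₁ + 1/n₂) = 0.3689 / √(1/76 + 1/241) = 2.8043
Two-sided α = 0.01 → critical value z_{0.005} = 2.576.
Power = Φ(δ − 2.576) + Φ(−δ − 2.576) = Φ(0.229) + Φ(-5.380) = 0.5904 + 0.0000 = 0.5904.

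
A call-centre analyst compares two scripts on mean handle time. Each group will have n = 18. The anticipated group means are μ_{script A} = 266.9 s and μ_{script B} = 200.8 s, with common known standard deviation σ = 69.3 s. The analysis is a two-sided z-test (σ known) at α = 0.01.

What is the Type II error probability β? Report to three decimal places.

Standardized effect: d = |μ_{script A} − μ_{script B}| / σ = |266.9 − 200.8| / 69.3 = 0.9538
Noncentrality parameter: δ = d·√(n/2) = 0.9538 × √(18/2) = 2.8615
Critical value for a two-sided test at α = 0.01: z_{α/2} = 2.576.
Power = Φ(δ − 2.576) + Φ(−δ − 2.576) = Φ(0.286) + Φ(-5.437) = 0.6124 + 0.0000 = 0.6124.
Type II error: β = 1 − power = 1 − 0.6124 = 0.3876.

β ≈ 0.388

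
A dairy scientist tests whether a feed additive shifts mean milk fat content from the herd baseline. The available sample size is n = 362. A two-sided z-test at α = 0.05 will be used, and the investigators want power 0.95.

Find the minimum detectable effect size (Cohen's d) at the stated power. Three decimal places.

Required noncentrality: δ = z_{0.025} + z_{0.05} = 1.960 + 1.645 = 3.605.
(The second rejection-region term Φ(−δ − z_{α/2}) is negligible and dropped.)
δ = d·√n ⇒ d = δ/√n = 3.605/√362 = 0.1895.

d ≈ 0.189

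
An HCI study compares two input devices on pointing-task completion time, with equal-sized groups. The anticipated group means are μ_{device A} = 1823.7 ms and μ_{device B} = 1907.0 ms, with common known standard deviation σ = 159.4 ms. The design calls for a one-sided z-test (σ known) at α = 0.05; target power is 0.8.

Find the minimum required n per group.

n = 46 per group

Standardized effect: d = |μ_{device A} − μ_{device B}| / σ = |1823.7 − 1907.0| / 159.4 = 0.5226
Set Φ(δ − 1.645) = 0.8; then δ − 1.645 = Φ⁻¹(0.8) = 0.842, giving δ = 2.486.
δ = d·√(n/2) ⇒ n = 2(δ/d)² = 2 × (2.486 / 0.5226)² = 45.28.
Round up to the next whole unit.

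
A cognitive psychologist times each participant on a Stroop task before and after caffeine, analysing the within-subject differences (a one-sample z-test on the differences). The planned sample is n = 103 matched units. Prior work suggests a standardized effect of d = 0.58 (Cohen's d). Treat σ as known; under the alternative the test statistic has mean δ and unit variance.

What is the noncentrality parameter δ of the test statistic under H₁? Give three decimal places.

δ ≈ 5.886

The noncentrality parameter scales effect size by the design's sample-size factor: δ = d·√n = 0.58 × √103 = 5.8864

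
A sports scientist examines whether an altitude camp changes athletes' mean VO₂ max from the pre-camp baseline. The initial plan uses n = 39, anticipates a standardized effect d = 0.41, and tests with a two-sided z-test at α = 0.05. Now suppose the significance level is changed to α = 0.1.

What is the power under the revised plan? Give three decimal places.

Power ≈ 0.820

δ = d·√n = 0.41 × √39 = 2.5604 (unchanged). New critical value: z_{0.05} = 1.645.
Revised power = Φ(δ − 1.645) + Φ(−δ − 1.645) = Φ(0.916) + Φ(-4.205) = 0.8201 + 0.0000 = 0.8201.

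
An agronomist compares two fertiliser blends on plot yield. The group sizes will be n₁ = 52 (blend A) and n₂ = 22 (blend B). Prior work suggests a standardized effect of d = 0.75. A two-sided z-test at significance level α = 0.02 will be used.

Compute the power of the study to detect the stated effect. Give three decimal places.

Power ≈ 0.733

Noncentrality parameter: δ = d / √(1/n₁ + 1/n₂) = 0.75 / √(1/52 + 1/22) = 2.9489
Critical value for a two-sided test at α = 0.02: z_{α/2} = 2.326.
Power = Φ(δ − 2.326) + Φ(−δ − 2.326) = Φ(0.623) + Φ(-5.275) = 0.7332 + 0.0000 = 0.7332.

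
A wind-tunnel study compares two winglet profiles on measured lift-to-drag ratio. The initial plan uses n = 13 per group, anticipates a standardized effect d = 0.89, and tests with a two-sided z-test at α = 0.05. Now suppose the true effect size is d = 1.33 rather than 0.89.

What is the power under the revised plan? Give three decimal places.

Power ≈ 0.924

With d = 1.33: δ = d·√(n/2) = 1.33 × √(13/2) = 3.3908. Critical value z_{0.025} = 1.960.
Revised power = Φ(δ − 1.960) + Φ(−δ − 1.960) = Φ(1.431) + Φ(-5.351) = 0.9238 + 0.0000 = 0.9238.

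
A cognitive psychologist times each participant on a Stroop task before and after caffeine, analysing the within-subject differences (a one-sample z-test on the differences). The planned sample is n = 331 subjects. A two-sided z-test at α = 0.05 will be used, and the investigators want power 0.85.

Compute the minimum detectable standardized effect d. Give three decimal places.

Need Φ(δ − 1.960) = 0.85, so δ = 1.960 + 1.036 = 2.996.
(Lower-tail contribution to power is negligible for δ > 0.)
δ = d·√n ⇒ d = δ/√n = 2.996/√331 = 0.1647.

d ≈ 0.165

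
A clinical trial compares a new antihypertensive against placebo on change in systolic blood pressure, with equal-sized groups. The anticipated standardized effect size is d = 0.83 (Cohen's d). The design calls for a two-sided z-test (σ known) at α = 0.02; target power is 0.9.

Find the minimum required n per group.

Set Φ(δ − 2.326) = 0.9; then δ − 2.326 = Φ⁻¹(0.9) = 1.282, giving δ = 3.608.
(The Φ(−δ − z_{α/2}) term is vanishingly small for δ > 0 and is dropped in the standard sample-size formula.)
δ = d·√(n/2) ⇒ n = 2(δ/d)² = 2 × (3.608 / 0.83)² = 37.79.
Round up to the next whole unit.

n = 38 per group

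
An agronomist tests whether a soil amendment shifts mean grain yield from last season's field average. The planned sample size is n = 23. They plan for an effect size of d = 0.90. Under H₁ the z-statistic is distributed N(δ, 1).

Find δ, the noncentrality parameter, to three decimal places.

The noncentrality parameter scales effect size by the design's sample-size factor: δ = d·√n = 0.90 × √23 = 4.3162

δ ≈ 4.316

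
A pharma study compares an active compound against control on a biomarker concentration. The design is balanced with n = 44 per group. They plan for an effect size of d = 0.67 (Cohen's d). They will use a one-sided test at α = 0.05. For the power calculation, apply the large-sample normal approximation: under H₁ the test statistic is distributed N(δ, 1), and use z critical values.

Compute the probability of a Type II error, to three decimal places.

Noncentrality parameter: δ = d·√(n/2) = 0.67 × √(44/2) = 3.1426
Critical value for a one-sided test at α = 0.05: z_α = 1.645.
Power = Φ(δ − 1.645) = Φ(1.498) = 0.9329.
Type II error: β = 1 − power = 1 − 0.9329 = 0.0671.

β ≈ 0.067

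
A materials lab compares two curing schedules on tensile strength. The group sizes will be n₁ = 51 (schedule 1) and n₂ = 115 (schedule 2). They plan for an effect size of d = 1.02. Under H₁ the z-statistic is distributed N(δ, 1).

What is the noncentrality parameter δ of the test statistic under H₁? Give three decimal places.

δ ≈ 6.063

The noncentrality parameter scales effect size by the design's sample-size factor: δ = d / √(1/n₁ + 1/n₂) = 1.02 / √(1/51 + 1/115) = 6.0629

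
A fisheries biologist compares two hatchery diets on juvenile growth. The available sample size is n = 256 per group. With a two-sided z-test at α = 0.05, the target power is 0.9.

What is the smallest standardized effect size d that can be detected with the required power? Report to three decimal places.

Required noncentrality: δ = z_{0.025} + z_{0.10} = 1.960 + 1.282 = 3.242.
(The second rejection-region term Φ(−δ − z_{α/2}) is negligible and dropped.)
δ = d·√(n/2) ⇒ d = δ/√(n/2) = 3.242/√(256/2) = 0.2865.

d ≈ 0.287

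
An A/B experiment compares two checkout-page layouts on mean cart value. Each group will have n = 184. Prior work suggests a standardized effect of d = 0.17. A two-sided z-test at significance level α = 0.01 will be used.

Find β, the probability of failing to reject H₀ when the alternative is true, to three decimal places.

Noncentrality parameter: δ = d·√(n/2) = 0.17 × √(184/2) = 1.6306
Two-sided α = 0.01 → critical value z_{0.005} = 2.576.
Power = Φ(δ − 2.576) + Φ(−δ − 2.576) = Φ(-0.945) + Φ(-4.206) = 0.1723 + 0.0000 = 0.1723.
Type II error: β = 1 − power = 1 − 0.1723 = 0.8277.

β ≈ 0.828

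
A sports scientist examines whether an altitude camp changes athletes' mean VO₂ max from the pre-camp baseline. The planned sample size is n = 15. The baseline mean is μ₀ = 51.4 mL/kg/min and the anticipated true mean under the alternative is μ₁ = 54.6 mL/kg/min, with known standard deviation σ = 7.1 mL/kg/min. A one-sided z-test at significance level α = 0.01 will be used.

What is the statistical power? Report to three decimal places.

Standardized effect: d = |μ₁ − μ₀| / σ = |54.6 − 51.4| / 7.1 = 0.4507
Noncentrality parameter: δ = d·√n = 0.4507 × √15 = 1.7456
Critical value for a one-sided test at α = 0.01: z_α = 2.326.
Power = P(Z > 2.326 − δ) = Φ(-0.581) = 0.2807.

Power ≈ 0.281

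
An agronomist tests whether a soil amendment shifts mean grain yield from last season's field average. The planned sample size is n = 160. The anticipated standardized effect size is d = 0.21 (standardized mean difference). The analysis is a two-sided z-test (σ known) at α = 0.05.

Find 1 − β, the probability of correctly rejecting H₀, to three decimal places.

Power ≈ 0.757

Noncentrality parameter: δ = d·√n = 0.21 × √160 = 2.6563
Critical value for a two-sided test at α = 0.05: z_{α/2} = 1.960.
Power = Φ(δ − 1.960) + Φ(−δ − 1.960) = Φ(0.696) + Φ(-4.616) = 0.7569 + 0.0000 = 0.7569.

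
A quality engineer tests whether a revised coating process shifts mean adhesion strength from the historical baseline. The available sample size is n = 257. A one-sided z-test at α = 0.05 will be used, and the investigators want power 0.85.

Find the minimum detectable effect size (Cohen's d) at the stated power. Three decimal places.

d ≈ 0.167

Required noncentrality: δ = z_{0.05} + z_{0.15} = 1.645 + 1.036 = 2.681.
δ = d·√n ⇒ d = δ/√n = 2.681/√257 = 0.1673.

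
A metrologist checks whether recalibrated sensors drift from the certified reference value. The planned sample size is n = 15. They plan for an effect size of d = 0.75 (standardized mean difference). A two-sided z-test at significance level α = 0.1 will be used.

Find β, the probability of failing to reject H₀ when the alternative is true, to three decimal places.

Noncentrality parameter: δ = d·√n = 0.75 × √15 = 2.9047
Critical value for a two-sided test at α = 0.1: z_{α/2} = 1.645.
Power = Φ(δ − 1.645) + Φ(−δ − 1.645) = Φ(1.260) + Φ(-4.550) = 0.8961 + 0.0000 = 0.8961.
Type II error: β = 1 − power = 1 − 0.8961 = 0.1039.

β ≈ 0.104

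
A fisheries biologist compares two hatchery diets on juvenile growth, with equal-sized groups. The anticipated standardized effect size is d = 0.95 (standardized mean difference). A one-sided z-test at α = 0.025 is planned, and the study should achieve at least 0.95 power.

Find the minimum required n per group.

For power 0.95 need Φ(δ − z_{0.025}) = 0.95, so δ = z_{0.025} + z_{0.05} = 1.960 + 1.645 = 3.605.
δ = d·√(n/2) ⇒ n = 2(δ/d)² = 2 × (3.605 / 0.95)² = 28.80.
Round up to the next whole unit.

n = 29 per group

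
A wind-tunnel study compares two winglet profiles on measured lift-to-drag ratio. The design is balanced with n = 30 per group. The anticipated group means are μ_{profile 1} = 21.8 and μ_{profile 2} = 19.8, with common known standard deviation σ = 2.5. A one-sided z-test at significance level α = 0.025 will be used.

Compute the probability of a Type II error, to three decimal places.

Standardized effect: d = |μ_{profile 1} − μ_{profile 2}| / σ = |21.8 − 19.8| / 2.5 = 0.8000
Noncentrality parameter: δ = d·√(n/2) = 0.8000 × √(30/2) = 3.0984
Critical value for a one-sided test at α = 0.025: z_α = 1.960.
Power = P(Z > 1.960 − δ) = Φ(1.138) = 0.8725.
Type II error: β = 1 − power = 1 − 0.8725 = 0.1275.

β ≈ 0.127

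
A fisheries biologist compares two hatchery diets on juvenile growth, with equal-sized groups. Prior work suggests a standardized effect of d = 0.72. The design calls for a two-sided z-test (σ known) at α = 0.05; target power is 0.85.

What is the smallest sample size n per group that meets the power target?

Set Φ(δ − 1.960) = 0.85; then δ − 1.960 = Φ⁻¹(0.85) = 1.036, giving δ = 2.996.
(The Φ(−δ − z_{α/2}) term is vanishingly small for δ > 0 and is dropped in the standard sample-size formula.)
δ = d·√(n/2) ⇒ n = 2(δ/d)² = 2 × (2.996 / 0.72)² = 34.64.
Round up to the next whole unit.

n = 35 per group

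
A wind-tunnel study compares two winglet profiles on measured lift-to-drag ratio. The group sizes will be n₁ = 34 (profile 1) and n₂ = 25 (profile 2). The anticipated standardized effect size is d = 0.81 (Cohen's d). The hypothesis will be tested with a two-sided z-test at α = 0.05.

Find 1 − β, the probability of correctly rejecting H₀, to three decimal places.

Power ≈ 0.867

Noncentrality parameter: δ = d / √(1/n₁ + 1/n₂) = 0.81 / √(1/34 + 1/25) = 3.0745
Critical value for a two-sided test at α = 0.05: z_{α/2} = 1.960.
Power = Φ(δ − 1.960) + Φ(−δ − 1.960) = Φ(1.114) + Φ(-5.034) = 0.8675 + 0.0000 = 0.8675.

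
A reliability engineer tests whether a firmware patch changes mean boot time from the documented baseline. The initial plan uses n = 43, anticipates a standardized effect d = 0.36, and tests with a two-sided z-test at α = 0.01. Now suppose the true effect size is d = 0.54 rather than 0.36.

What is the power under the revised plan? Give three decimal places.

Power ≈ 0.833

With d = 0.54: δ = d·√n = 0.54 × √43 = 3.5410. Critical value z_{0.005} = 2.576.
Revised power = Φ(δ − 2.576) + Φ(−δ − 2.576) = Φ(0.965) + Φ(-6.117) = 0.8328 + 0.0000 = 0.8328.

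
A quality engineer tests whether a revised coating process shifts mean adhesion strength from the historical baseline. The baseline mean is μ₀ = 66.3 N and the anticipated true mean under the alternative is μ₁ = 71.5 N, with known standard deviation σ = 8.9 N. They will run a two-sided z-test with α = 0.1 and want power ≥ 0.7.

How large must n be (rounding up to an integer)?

n = 14

Standardized effect: d = |μ₁ − μ₀| / σ = |71.5 − 66.3| / 8.9 = 0.5843
For power 0.7 need Φ(δ − z_{0.05}) = 0.7, so δ = z_{0.05} + z_{0.30} = 1.645 + 0.524 = 2.169.
(For δ > 0 the lower-tail rejection region contributes negligibly to power, so the one-term inversion is standard.)
δ = d·√n ⇒ n = (δ/d)² = (2.169 / 0.5843)² = 13.78.
Round up to the next whole unit.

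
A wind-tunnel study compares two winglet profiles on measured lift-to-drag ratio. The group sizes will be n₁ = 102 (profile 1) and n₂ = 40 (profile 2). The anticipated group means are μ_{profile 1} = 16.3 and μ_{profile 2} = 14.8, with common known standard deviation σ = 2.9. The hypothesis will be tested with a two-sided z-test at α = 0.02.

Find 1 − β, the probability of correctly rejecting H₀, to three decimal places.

Power ≈ 0.672

Standardized effect: d = |μ_{profile 1} − μ_{profile 2}| / σ = |16.3 − 14.8| / 2.9 = 0.5172
Noncentrality parameter: λ = d / √(1/n₁ + 1/n₂) = 0.5172 / √(1/102 + 1/40) = 2.7725
Two-sided α = 0.02 → critical value z_{0.01} = 2.326.
Power = Φ(λ − 2.326) + Φ(−λ − 2.326) = Φ(0.446) + Φ(-5.099) = 0.6723 + 0.0000 = 0.6723.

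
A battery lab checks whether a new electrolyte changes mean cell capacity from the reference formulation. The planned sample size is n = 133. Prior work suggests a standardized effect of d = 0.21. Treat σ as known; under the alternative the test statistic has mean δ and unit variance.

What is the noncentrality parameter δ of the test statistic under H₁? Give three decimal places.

δ ≈ 2.422

δ = d·√n = 0.21 × √133 = 2.4218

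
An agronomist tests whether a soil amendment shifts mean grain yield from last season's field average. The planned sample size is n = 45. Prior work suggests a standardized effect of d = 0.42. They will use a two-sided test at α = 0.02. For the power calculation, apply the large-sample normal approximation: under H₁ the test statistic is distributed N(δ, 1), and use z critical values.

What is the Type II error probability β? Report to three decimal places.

Noncentrality parameter: δ = d·√n = 0.42 × √45 = 2.8174
Critical value for a two-sided test at α = 0.02: z_{α/2} = 2.326.
Power = Φ(δ − 2.326) + Φ(−δ − 2.326) = Φ(0.491) + Φ(-5.144) = 0.6883 + 0.0000 = 0.6883.
Type II error: β = 1 − power = 1 − 0.6883 = 0.3117.

β ≈ 0.312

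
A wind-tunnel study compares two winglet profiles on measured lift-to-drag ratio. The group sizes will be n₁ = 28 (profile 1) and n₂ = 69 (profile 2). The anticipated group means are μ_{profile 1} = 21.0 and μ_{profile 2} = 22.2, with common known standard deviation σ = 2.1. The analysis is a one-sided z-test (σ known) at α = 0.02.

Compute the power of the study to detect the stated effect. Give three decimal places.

Standardized effect: d = |μ_{profile 1} − μ_{profile 2}| / σ = |21.0 − 22.2| / 2.1 = 0.5714
Noncentrality parameter: δ = d / √(1/n₁ + 1/n₂) = 0.5714 / √(1/28 + 1/69) = 2.5502
One-sided α = 0.02 → critical value z_{0.02} = 2.054.
Power = Φ(δ − 2.054) = Φ(0.496) = 0.6902.

Power ≈ 0.690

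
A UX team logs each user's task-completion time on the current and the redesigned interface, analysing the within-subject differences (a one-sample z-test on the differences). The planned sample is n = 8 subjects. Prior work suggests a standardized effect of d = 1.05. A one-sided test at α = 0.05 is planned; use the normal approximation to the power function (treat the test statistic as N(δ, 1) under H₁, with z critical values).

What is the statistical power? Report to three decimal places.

Power ≈ 0.907

Noncentrality parameter: δ = d·√n = 1.05 × √8 = 2.9698
One-sided α = 0.05 → critical value z_{0.05} = 1.645.
Power = P(Z > 1.645 − δ) = Φ(1.325) = 0.9074.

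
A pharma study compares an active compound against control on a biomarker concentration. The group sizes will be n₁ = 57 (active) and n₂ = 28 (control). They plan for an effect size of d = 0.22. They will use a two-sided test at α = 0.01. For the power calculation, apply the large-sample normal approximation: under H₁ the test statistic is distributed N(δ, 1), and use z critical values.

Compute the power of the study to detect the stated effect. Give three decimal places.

Noncentrality parameter: δ = d / √(1/n₁ + 1/n₂) = 0.22 / √(1/57 + 1/28) = 0.9533
Critical value for a two-sided test at α = 0.01: z_{α/2} = 2.576.
Power = Φ(δ − 2.576) + Φ(−δ − 2.576) = Φ(-1.623) + Φ(-3.529) = 0.0523 + 0.0002 = 0.0526.

Power ≈ 0.053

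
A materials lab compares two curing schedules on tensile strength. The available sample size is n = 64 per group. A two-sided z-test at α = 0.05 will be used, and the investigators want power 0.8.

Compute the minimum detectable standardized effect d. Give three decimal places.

d ≈ 0.495

Required noncentrality: δ = z_{0.025} + z_{0.20} = 1.960 + 0.842 = 2.802.
(Lower-tail contribution to power is negligible for δ > 0.)
δ = d·√(n/2) ⇒ d = δ/√(n/2) = 2.802/√(64/2) = 0.4953.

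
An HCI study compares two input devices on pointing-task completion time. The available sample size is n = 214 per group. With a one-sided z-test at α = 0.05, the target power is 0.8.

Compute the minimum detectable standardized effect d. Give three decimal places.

Need Φ(δ − 1.645) = 0.8, so δ = 1.645 + 0.842 = 2.486.
δ = d·√(n/2) ⇒ d = δ/√(n/2) = 2.486/√(214/2) = 0.2404.

d ≈ 0.240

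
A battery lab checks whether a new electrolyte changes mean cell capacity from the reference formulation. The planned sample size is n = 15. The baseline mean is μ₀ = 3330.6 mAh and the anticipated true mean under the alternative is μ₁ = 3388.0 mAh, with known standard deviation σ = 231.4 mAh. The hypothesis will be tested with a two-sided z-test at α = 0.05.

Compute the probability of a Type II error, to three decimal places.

Standardized effect: d = |μ₁ − μ₀| / σ = |3388.0 − 3330.6| / 231.4 = 0.2481
Noncentrality parameter: δ = d·√n = 0.2481 × √15 = 0.9607
Two-sided α = 0.05 → critical value z_{0.025} = 1.960.
Power = Φ(δ − 1.960) + Φ(−δ − 1.960) = Φ(-0.999) + Φ(-2.921) = 0.1588 + 0.0017 = 0.1606.
Type II error: β = 1 − power = 1 − 0.1606 = 0.8394.

β ≈ 0.839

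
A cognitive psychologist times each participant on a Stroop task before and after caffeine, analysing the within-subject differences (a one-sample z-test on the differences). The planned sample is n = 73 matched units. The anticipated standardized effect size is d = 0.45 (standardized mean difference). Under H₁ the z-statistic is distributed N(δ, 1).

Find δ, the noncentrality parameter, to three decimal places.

The noncentrality parameter scales effect size by the design's sample-size factor: δ = d·√n = 0.45 × √73 = 3.8448

δ ≈ 3.845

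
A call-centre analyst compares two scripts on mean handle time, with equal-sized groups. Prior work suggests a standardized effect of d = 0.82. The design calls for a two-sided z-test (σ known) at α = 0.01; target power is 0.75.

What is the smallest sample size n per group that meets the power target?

For power 0.75 need Φ(δ − z_{0.005}) = 0.75, so δ = z_{0.005} + z_{0.25} = 2.576 + 0.674 = 3.250.
(Ignoring the negligible lower-tail rejection probability gives the usual closed-form inversion.)
δ = d·√(n/2) ⇒ n = 2(δ/d)² = 2 × (3.250 / 0.82)² = 31.42.
Round up to the next whole unit.

n = 32 per group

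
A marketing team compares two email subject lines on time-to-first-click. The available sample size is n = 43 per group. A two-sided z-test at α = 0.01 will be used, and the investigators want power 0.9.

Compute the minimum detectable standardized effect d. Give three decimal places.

Need Φ(δ − 2.576) = 0.9, so δ = 2.576 + 1.282 = 3.857.
(Lower-tail contribution to power is negligible for δ > 0.)
δ = d·√(n/2) ⇒ d = δ/√(n/2) = 3.857/√(43/2) = 0.8319.

d ≈ 0.832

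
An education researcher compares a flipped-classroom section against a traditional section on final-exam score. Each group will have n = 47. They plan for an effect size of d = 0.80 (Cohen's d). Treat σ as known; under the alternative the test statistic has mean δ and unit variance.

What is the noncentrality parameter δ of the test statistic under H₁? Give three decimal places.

δ = d·√(n/2) = 0.80 × √(47/2) = 3.8781

δ ≈ 3.878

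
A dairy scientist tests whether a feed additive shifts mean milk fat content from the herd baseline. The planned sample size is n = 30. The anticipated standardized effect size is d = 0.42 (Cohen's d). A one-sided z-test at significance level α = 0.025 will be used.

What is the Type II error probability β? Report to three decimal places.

Noncentrality parameter: δ = d·√n = 0.42 × √30 = 2.3004
One-sided α = 0.025 → critical value z_{0.025} = 1.960.
Power = Φ(δ − 1.960) = Φ(0.340) = 0.6332.
Type II error: β = 1 − power = 1 − 0.6332 = 0.3668.

β ≈ 0.367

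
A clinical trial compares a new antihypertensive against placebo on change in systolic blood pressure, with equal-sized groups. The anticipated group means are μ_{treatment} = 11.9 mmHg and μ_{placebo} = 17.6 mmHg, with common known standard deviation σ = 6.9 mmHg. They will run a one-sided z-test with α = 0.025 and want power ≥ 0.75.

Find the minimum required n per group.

n = 21 per group

Standardized effect: d = |μ_{treatment} − μ_{placebo}| / σ = |11.9 − 17.6| / 6.9 = 0.8261
For power 0.75 need Φ(δ − z_{0.025}) = 0.75, so δ = z_{0.025} + z_{0.25} = 1.960 + 0.674 = 2.634.
δ = d·√(n/2) ⇒ n = 2(δ/d)² = 2 × (2.634 / 0.8261)² = 20.34.
Rounding up, n = 21 per group.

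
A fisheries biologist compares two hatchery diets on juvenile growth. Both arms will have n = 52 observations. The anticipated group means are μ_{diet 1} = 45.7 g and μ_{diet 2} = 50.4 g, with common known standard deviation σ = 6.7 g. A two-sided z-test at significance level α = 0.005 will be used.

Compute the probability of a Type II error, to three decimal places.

Standardized effect: d = |μ_{diet 1} − μ_{diet 2}| / σ = |45.7 − 50.4| / 6.7 = 0.7015
Noncentrality parameter: δ = d·√(n/2) = 0.7015 × √(52/2) = 3.5769
Critical value for a two-sided test at α = 0.005: z_{α/2} = 2.807.
Power = Φ(δ − 2.807) + Φ(−δ − 2.807) = Φ(0.770) + Φ(-6.384) = 0.7793 + 0.0000 = 0.7793.
Type II error: β = 1 − power = 1 − 0.7793 = 0.2207.

β ≈ 0.221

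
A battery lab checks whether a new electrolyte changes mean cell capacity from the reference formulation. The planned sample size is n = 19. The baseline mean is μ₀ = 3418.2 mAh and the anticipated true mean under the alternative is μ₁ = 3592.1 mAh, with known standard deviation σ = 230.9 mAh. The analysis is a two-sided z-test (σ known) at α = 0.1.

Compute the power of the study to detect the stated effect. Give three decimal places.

Power ≈ 0.949

Standardized effect: d = |μ₁ − μ₀| / σ = |3592.1 − 3418.2| / 230.9 = 0.7531
Noncentrality parameter: δ = d·√n = 0.7531 × √19 = 3.2829
Two-sided α = 0.1 → critical value z_{0.05} = 1.645.
Power = Φ(δ − 1.645) + Φ(−δ − 1.645) = Φ(1.638) + Φ(-4.928) = 0.9493 + 0.0000 = 0.9493.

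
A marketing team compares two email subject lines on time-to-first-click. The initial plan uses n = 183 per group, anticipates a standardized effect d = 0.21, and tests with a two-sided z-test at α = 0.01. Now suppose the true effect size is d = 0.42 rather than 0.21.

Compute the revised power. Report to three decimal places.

With d = 0.42: δ = d·√(n/2) = 0.42 × √(183/2) = 4.0175. Critical value z_{0.005} = 2.576.
Revised power = Φ(δ − 2.576) + Φ(−δ − 2.576) = Φ(1.442) + Φ(-6.593) = 0.9253 + 0.0000 = 0.9253.

Power ≈ 0.925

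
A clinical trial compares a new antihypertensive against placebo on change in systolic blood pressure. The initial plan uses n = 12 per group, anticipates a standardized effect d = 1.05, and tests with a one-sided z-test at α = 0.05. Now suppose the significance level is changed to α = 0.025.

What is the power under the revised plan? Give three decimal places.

Power ≈ 0.730

δ = d·√(n/2) = 1.05 × √(12/2) = 2.5720 (unchanged). New critical value: z_{0.025} = 1.960.
Revised power = P(Z > 1.960 − δ) = Φ(0.612) = 0.7297.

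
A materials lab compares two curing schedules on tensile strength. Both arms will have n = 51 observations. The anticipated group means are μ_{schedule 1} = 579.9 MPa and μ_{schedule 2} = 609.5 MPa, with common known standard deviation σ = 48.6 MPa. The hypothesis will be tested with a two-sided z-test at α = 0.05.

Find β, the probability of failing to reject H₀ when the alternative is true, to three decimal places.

Standardized effect: d = |μ_{schedule 1} − μ_{schedule 2}| / σ = |579.9 − 609.5| / 48.6 = 0.6091
Noncentrality parameter: λ = d·√(n/2) = 0.6091 × √(51/2) = 3.0756
Critical value for a two-sided test at α = 0.05: z_{α/2} = 1.960.
Power = Φ(λ − 1.960) + Φ(−λ − 1.960) = Φ(1.116) + Φ(-5.036) = 0.8677 + 0.0000 = 0.8677.
Type II error: β = 1 − power = 1 − 0.8677 = 0.1323.

β ≈ 0.132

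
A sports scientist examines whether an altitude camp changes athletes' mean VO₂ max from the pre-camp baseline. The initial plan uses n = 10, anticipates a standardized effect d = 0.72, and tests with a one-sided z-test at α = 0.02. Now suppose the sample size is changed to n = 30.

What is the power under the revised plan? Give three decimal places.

With n = 30: δ = d·√n = 0.72 × √30 = 3.9436. Critical value z_{0.02} = 2.054.
Revised power = Φ(δ − 2.054) = Φ(1.890) = 0.9706.

Power ≈ 0.971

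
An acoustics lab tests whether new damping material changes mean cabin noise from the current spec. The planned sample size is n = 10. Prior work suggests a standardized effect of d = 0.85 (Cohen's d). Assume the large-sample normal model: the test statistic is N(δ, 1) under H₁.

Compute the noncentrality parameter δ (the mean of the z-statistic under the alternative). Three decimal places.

δ = d·√n = 0.85 × √10 = 2.6879

δ ≈ 2.688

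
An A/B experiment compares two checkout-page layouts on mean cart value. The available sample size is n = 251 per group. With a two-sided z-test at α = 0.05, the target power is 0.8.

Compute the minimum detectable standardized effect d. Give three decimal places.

Need Φ(δ − 1.960) = 0.8, so δ = 1.960 + 0.842 = 2.802.
(The second rejection-region term Φ(−δ − z_{α/2}) is negligible and dropped.)
δ = d·√(n/2) ⇒ d = δ/√(n/2) = 2.802/√(251/2) = 0.2501.

d ≈ 0.250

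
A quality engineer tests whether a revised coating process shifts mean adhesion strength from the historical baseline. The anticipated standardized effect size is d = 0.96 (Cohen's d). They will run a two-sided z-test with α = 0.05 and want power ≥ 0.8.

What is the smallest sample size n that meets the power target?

For power 0.8 need Φ(δ − z_{0.025}) = 0.8, so δ = z_{0.025} + z_{0.20} = 1.960 + 0.842 = 2.802.
(The Φ(−δ − z_{α/2}) term is vanishingly small for δ > 0 and is dropped in the standard sample-size formula.)
δ = d·√n ⇒ n = (δ/d)² = (2.802 / 0.96)² = 8.52.
Rounding up, n = 9.

n = 9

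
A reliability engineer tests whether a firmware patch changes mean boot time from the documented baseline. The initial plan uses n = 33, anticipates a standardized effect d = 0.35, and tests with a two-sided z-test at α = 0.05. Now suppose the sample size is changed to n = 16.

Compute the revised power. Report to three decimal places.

Power ≈ 0.288

With n = 16: δ = d·√n = 0.35 × √16 = 1.4000. Critical value z_{0.025} = 1.960.
Revised power = Φ(δ − 1.960) + Φ(−δ − 1.960) = Φ(-0.560) + Φ(-3.360) = 0.2878 + 0.0004 = 0.2881.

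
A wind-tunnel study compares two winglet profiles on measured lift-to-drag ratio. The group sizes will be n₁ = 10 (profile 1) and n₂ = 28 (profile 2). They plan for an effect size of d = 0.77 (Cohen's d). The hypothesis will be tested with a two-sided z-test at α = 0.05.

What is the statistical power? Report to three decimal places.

Power ≈ 0.552

Noncentrality parameter: δ = d / √(1/n₁ + 1/n₂) = 0.77 / √(1/10 + 1/28) = 2.0902
Two-sided α = 0.05 → critical value z_{0.025} = 1.960.
Power = Φ(δ − 1.960) + Φ(−δ − 1.960) = Φ(0.130) + Φ(-4.050) = 0.5518 + 0.0000 = 0.5518.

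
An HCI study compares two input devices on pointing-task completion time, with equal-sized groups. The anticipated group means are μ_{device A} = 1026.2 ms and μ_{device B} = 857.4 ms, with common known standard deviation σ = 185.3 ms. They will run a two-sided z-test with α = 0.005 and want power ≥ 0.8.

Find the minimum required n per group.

Standardized effect: d = |μ_{device A} − μ_{device B}| / σ = |1026.2 − 857.4| / 185.3 = 0.9110
For power 0.8 need Φ(δ − z_{0.0025}) = 0.8, so δ = z_{0.0025} + z_{0.20} = 2.807 + 0.842 = 3.649.
(The Φ(−δ − z_{α/2}) term is vanishingly small for δ > 0 and is dropped in the standard sample-size formula.)
δ = d·√(n/2) ⇒ n = 2(δ/d)² = 2 × (3.649 / 0.9110)² = 32.08.
Rounding up, n = 33 per group.

n = 33 per group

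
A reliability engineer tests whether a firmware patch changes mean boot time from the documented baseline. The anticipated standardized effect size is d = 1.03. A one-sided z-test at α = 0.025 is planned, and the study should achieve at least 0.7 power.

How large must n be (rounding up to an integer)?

Set Φ(δ − 1.960) = 0.7; then δ − 1.960 = Φ⁻¹(0.7) = 0.524, giving δ = 2.484.
δ = d·√n ⇒ n = (δ/d)² = (2.484 / 1.03)² = 5.82.
Rounding up, n = 6.

n = 6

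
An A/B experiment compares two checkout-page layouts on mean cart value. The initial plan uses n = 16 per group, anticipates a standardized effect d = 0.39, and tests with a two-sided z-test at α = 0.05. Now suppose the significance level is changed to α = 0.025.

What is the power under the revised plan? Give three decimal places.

δ = d·√(n/2) = 0.39 × √(16/2) = 1.1031 (unchanged). New critical value: z_{0.0125} = 2.241.
Revised power = Φ(δ − 2.241) + Φ(−δ − 2.241) = Φ(-1.138) + Φ(-3.344) = 0.1275 + 0.0004 = 0.1279.

Power ≈ 0.128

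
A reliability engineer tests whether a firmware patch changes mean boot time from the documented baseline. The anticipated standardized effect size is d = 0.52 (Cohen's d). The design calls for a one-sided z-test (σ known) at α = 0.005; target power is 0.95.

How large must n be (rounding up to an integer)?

n = 66

For power 0.95 need Φ(δ − z_{0.005}) = 0.95, so δ = z_{0.005} + z_{0.05} = 2.576 + 1.645 = 4.221.
δ = d·√n ⇒ n = (δ/d)² = (4.221 / 0.52)² = 65.88.
Round up to the next whole unit.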